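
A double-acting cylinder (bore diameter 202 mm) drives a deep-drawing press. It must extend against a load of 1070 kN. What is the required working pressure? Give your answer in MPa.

P ≈ 33.4 MPa

Cap-side area A_cap = π/4 × (202 mm)² = 32050 mm^2
P = F / A = 1070 kN / A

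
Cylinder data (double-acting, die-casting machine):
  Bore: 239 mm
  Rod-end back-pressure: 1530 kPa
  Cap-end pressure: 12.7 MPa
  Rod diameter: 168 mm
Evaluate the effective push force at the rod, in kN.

F ≈ 535 kN

Cap-side area A_cap = π/4 × (239 mm)² = 44860 mm^2
Rod-side annular area A_ann = π/4 × (239² − 168²) = 22700 mm^2
Net thrust = P_cap·A_cap − P_rod·A_ann = 569.8 kN − 34.72 kN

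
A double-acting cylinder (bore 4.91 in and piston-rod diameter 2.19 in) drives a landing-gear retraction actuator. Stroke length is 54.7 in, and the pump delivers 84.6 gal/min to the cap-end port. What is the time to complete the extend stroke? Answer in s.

t ≈ 3.18 s

Cap-side area A_cap = π/4 × (4.91 in)² = 18.93 in^2
Swept volume V = A × L; t = V / Q = A·L / Q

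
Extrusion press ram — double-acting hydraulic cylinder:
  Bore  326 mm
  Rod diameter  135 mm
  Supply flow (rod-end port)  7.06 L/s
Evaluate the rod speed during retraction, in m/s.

v ≈ 0.102 m/s

Rod-side annular area A_ann = π/4 × (326² − 135²) = 69160 mm^2
Flow into the rod-end port fills the annular volume.
v = Q / A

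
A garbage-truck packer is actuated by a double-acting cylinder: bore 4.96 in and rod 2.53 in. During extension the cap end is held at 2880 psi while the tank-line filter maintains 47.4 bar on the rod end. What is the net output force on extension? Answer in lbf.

F ≈ 45800 lbf

Cap-side area A_cap = π/4 × (4.96 in)² = 19.32 in^2
Rod-side annular area A_ann = π/4 × (4.96² − 2.53²) = 14.29 in^2
Net thrust = P_cap·A_cap − P_rod·A_ann = 55650 lbf − 9827 lbf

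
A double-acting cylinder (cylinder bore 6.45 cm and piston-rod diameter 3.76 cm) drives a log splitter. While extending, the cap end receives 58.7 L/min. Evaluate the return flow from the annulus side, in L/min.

Cap-side area A_cap = π/4 × (6.45 cm)² = 32.67 cm^2
Rod-side annular area A_ann = π/4 × (6.45² − 3.76²) = 21.57 cm^2
Piston speed v = Q_in/A_cap; rod-end outflow Q_out = v × A_ann = Q_in × A_ann/A_cap.

Q_out ≈ 38.8 L/min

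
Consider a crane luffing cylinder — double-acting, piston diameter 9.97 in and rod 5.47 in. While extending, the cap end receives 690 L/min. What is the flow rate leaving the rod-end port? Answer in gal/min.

Q_out ≈ 127 gal/min

Cap-side area A_cap = π/4 × (9.97 in)² = 78.07 in^2
Rod-side annular area A_ann = π/4 × (9.97² − 5.47²) = 54.57 in^2
Piston speed v = Q_in/A_cap; rod-end outflow Q_out = v × A_ann = Q_in × A_ann/A_cap.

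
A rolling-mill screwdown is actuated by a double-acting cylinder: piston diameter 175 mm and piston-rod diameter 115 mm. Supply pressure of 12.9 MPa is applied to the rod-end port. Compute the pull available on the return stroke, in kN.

F ≈ 176 kN

Rod-side annular area A_ann = π/4 × (175² − 115²) = 13670 mm^2
On retraction the pressure acts on the annular area (bore minus rod).
F = P × A_ann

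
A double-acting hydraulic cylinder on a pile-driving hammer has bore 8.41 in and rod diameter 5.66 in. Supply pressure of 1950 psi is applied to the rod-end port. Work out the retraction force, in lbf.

Rod-side annular area A_ann = π/4 × (8.41² − 5.66²) = 30.39 in^2
On retraction the pressure acts on the annular area (bore minus rod).
F = P × A_ann

F ≈ 59300 lbf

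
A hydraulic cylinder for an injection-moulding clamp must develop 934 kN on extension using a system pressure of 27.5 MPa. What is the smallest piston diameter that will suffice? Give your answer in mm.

Extension force acts on the full piston face: F = P × (π/4)D².
D = √(4F / (πP)) = √(4 × 934 kN / (π × 27.5 MPa))

D ≈ 208 mm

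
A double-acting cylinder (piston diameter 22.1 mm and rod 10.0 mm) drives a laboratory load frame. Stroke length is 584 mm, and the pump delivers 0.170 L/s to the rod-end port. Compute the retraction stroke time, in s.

t ≈ 1.05 s

Rod-side annular area A_ann = π/4 × (22.1² − 10.0²) = 305.1 mm^2
Swept volume V = A × L; t = V / Q = A·L / Q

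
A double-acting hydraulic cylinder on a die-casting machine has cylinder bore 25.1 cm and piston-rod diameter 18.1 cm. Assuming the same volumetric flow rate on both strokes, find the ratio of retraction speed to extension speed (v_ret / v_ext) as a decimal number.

Cap-side area A_cap = π/4 × (25.1 cm)² = 494.8 cm^2
Rod-side annular area A_ann = π/4 × (25.1² − 18.1²) = 237.5 cm^2
For equal Q, v ∝ 1/A, so v_ret/v_ext = A_cap/A_ann.

v_ret/v_ext ≈ 2.08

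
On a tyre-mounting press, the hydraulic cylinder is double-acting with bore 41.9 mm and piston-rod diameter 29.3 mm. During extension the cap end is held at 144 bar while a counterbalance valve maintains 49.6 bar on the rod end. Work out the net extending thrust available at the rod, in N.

Cap-side area A_cap = π/4 × (41.9 mm)² = 1379 mm^2
Rod-side annular area A_ann = π/4 × (41.9² − 29.3²) = 704.6 mm^2
Net thrust = P_cap·A_cap − P_rod·A_ann = 19860 N − 3495 N

F ≈ 16400 N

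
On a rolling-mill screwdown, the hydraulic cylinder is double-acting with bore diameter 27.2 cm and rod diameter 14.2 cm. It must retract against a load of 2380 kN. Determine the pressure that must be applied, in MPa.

Rod-side annular area A_ann = π/4 × (27.2² − 14.2²) = 422.7 cm^2
Retraction: pressure acts on the annular area.
P = F / A = 2380 kN / A

P ≈ 56.3 MPa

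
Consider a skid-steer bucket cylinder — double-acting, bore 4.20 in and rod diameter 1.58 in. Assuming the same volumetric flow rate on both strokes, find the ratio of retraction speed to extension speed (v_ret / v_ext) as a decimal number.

Cap-side area A_cap = π/4 × (4.20 in)² = 13.85 in^2
Rod-side annular area A_ann = π/4 × (4.20² − 1.58²) = 11.89 in^2
For equal Q, v ∝ 1/A, so v_ret/v_ext = A_cap/A_ann.

v_ret/v_ext ≈ 1.16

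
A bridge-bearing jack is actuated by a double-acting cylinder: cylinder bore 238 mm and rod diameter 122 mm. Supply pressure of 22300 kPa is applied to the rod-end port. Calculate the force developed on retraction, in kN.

F ≈ 731 kN

Rod-side annular area A_ann = π/4 × (238² − 122²) = 32800 mm^2
On retraction the pressure acts on the annular area (bore minus rod).
F = P × A_ann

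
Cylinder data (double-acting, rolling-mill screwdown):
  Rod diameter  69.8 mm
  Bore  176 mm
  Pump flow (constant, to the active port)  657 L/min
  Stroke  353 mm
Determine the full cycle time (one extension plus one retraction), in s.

t ≈ 1.45 s

Cap-side area A_cap = π/4 × (176 mm)² = 24330 mm^2
Rod-side annular area A_ann = π/4 × (176² − 69.8²) = 20500 mm^2
t_ext = A_cap·L/Q = 0.7843 s
t_ret = A_ann·L/Q = 0.6609 s
t_cycle = t_ext + t_ret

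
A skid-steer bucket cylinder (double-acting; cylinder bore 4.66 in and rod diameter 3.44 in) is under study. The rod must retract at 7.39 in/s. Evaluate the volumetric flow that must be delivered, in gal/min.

Rod-side annular area A_ann = π/4 × (4.66² − 3.44²) = 7.761 in^2
Q = A × v

Q ≈ 14.9 gal/min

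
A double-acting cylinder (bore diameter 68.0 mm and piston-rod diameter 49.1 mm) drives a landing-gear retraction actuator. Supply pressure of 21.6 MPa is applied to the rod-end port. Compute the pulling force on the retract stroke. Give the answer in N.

F ≈ 37500 N

Rod-side annular area A_ann = π/4 × (68.0² − 49.1²) = 1738 mm^2
On retraction the pressure acts on the annular area (bore minus rod).
F = P × A_ann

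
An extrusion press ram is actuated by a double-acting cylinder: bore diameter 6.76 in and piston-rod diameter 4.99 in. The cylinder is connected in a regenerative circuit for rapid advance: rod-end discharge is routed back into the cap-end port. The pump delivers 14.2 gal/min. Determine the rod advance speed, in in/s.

v ≈ 2.80 in/s

In regeneration the rod-end outflow joins the pump flow into the cap end, so the net volume the pump must supply per unit advance equals the rod cross-section area.
Rod cross-section A_rod = π/4 × (4.99 in)² = 19.56 in^2
v = Q_pump / A_rod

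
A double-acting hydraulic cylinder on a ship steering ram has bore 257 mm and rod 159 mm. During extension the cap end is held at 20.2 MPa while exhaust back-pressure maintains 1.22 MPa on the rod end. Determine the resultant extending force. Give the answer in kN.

Cap-side area A_cap = π/4 × (257 mm)² = 51870 mm^2
Rod-side annular area A_ann = π/4 × (257² − 159²) = 32020 mm^2
Net thrust = P_cap·A_cap − P_rod·A_ann = 1048 kN − 39.06 kN

F ≈ 1010 kN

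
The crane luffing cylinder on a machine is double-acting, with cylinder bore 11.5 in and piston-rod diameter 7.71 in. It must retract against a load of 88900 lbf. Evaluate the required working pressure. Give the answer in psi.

P ≈ 1550 psi

Rod-side annular area A_ann = π/4 × (11.5² − 7.71²) = 57.18 in^2
Retraction: pressure acts on the annular area.
P = F / A = 88900 lbf / A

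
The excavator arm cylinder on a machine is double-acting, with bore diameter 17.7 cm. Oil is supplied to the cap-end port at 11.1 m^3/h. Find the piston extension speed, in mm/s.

v ≈ 125 mm/s

Cap-side area A_cap = π/4 × (17.7 cm)² = 246.1 cm^2
v = Q / A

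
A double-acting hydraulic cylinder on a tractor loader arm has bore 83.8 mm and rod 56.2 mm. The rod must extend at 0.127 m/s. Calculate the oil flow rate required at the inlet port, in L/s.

Cap-side area A_cap = π/4 × (83.8 mm)² = 5515 mm^2
Q = A × v

Q ≈ 0.700 L/s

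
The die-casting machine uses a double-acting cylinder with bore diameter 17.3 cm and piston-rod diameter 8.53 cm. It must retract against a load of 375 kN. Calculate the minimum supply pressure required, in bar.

P ≈ 211 bar

Rod-side annular area A_ann = π/4 × (17.3² − 8.53²) = 177.9 cm^2
Retraction: pressure acts on the annular area.
P = F / A = 375 kN / A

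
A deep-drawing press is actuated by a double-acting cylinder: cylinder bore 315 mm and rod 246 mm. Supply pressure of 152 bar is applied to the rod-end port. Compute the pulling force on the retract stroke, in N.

F ≈ 4.62e5 N

Rod-side annular area A_ann = π/4 × (315² − 246²) = 30400 mm^2
On retraction the pressure acts on the annular area (bore minus rod).
F = P × A_ann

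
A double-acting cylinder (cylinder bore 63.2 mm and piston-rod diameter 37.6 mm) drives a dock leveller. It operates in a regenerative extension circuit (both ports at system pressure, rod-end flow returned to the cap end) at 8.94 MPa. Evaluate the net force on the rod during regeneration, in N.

F ≈ 9930 N

With equal pressure on both faces, forces on the annular region cancel; the net push is pressure × rod cross-section.
Rod cross-section A_rod = π/4 × (37.6 mm)² = 1110 mm^2
F = P × A_rod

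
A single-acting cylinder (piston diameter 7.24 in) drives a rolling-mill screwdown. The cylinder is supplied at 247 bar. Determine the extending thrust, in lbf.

F ≈ 1.47e5 lbf

Cap-side area A_cap = π/4 × (7.24 in)² = 41.17 in^2
F = P × A_cap = 247 bar × A_cap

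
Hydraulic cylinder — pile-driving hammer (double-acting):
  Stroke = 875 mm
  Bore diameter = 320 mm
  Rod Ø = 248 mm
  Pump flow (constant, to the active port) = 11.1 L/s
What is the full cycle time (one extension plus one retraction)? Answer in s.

t ≈ 8.87 s

Cap-side area A_cap = π/4 × (320 mm)² = 80420 mm^2
Rod-side annular area A_ann = π/4 × (320² − 248²) = 32120 mm^2
t_ext = A_cap·L/Q = 6.340 s
t_ret = A_ann·L/Q = 2.532 s
t_cycle = t_ext + t_ret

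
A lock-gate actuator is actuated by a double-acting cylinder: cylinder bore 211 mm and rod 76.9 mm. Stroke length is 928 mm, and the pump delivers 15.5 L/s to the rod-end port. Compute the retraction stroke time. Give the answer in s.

t ≈ 1.82 s

Rod-side annular area A_ann = π/4 × (211² − 76.9²) = 30320 mm^2
Swept volume V = A × L; t = V / Q = A·L / Q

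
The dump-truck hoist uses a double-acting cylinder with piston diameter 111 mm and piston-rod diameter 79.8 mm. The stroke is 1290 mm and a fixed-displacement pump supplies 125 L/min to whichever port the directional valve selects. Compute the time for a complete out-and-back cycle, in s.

Cap-side area A_cap = π/4 × (111 mm)² = 9677 mm^2
Rod-side annular area A_ann = π/4 × (111² − 79.8²) = 4675 mm^2
t_ext = A_cap·L/Q = 5.992 s
t_ret = A_ann·L/Q = 2.895 s
t_cycle = t_ext + t_ret

t ≈ 8.89 s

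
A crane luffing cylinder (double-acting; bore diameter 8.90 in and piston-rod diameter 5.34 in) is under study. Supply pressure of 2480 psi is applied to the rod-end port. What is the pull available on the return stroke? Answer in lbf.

F ≈ 98700 lbf

Rod-side annular area A_ann = π/4 × (8.90² − 5.34²) = 39.82 in^2
On retraction the pressure acts on the annular area (bore minus rod).
F = P × A_ann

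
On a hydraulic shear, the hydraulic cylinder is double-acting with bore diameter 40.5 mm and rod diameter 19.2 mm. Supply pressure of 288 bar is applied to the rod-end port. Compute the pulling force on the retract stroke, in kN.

F ≈ 28.8 kN

Rod-side annular area A_ann = π/4 × (40.5² − 19.2²) = 998.7 mm^2
On retraction the pressure acts on the annular area (bore minus rod).
F = P × A_ann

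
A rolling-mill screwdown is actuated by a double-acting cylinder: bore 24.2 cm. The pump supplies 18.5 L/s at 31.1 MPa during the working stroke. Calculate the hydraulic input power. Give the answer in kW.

Hydraulic power = P × Q

W ≈ 575 kW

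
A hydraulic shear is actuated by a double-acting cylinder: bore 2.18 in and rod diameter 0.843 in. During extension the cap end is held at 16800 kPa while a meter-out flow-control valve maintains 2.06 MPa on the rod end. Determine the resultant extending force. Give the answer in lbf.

F ≈ 8150 lbf

Cap-side area A_cap = π/4 × (2.18 in)² = 3.733 in^2
Rod-side annular area A_ann = π/4 × (2.18² − 0.843²) = 3.174 in^2
Net thrust = P_cap·A_cap − P_rod·A_ann = 9095 lbf − 948.4 lbf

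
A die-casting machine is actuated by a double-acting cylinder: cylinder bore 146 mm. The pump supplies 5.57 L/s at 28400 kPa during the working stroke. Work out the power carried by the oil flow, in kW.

Hydraulic power = P × Q

W ≈ 158 kW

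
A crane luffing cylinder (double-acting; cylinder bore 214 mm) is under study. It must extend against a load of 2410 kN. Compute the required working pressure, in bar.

P ≈ 670 bar

Cap-side area A_cap = π/4 × (214 mm)² = 35970 mm^2
P = F / A = 2410 kN / A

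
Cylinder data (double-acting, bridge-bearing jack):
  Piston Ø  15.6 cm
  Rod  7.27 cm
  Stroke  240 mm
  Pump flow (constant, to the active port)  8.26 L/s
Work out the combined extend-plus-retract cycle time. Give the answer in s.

Cap-side area A_cap = π/4 × (15.6 cm)² = 191.1 cm^2
Rod-side annular area A_ann = π/4 × (15.6² − 7.27²) = 149.6 cm^2
t_ext = A_cap·L/Q = 0.5554 s
t_ret = A_ann·L/Q = 0.4347 s
t_cycle = t_ext + t_ret

t ≈ 0.990 s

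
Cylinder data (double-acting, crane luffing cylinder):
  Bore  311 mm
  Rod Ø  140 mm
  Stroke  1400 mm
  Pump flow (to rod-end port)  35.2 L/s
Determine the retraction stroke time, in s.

t ≈ 2.41 s

Rod-side annular area A_ann = π/4 × (311² − 140²) = 60570 mm^2
Swept volume V = A × L; t = V / Q = A·L / Q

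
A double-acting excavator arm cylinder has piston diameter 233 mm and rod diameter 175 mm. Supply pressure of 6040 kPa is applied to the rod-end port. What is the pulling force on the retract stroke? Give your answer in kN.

F ≈ 112 kN

Rod-side annular area A_ann = π/4 × (233² − 175²) = 18590 mm^2
On retraction the pressure acts on the annular area (bore minus rod).
F = P × A_ann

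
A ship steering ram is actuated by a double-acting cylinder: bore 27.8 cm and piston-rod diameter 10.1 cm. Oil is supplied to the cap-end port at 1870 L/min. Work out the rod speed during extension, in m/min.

v ≈ 30.8 m/min

Cap-side area A_cap = π/4 × (27.8 cm)² = 607.0 cm^2
v = Q / A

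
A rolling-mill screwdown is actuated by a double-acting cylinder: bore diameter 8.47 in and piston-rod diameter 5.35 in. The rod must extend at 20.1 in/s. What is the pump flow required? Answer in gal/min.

Cap-side area A_cap = π/4 × (8.47 in)² = 56.35 in^2
Q = A × v

Q ≈ 294 gal/min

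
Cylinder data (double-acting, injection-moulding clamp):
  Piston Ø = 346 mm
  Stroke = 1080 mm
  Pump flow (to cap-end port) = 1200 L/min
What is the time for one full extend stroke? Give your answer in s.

Cap-side area A_cap = π/4 × (346 mm)² = 94020 mm^2
Swept volume V = A × L; t = V / Q = A·L / Q

t ≈ 5.08 s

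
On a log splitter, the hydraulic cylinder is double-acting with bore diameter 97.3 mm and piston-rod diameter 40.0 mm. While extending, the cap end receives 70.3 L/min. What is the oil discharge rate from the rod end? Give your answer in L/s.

Cap-side area A_cap = π/4 × (97.3 mm)² = 7436 mm^2
Rod-side annular area A_ann = π/4 × (97.3² − 40.0²) = 6179 mm^2
Piston speed v = Q_in/A_cap; rod-end outflow Q_out = v × A_ann = Q_in × A_ann/A_cap.

Q_out ≈ 0.974 L/s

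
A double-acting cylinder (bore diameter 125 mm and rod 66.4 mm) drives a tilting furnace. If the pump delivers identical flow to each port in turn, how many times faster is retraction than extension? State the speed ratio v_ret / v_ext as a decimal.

Cap-side area A_cap = π/4 × (125 mm)² = 12270 mm^2
Rod-side annular area A_ann = π/4 × (125² − 66.4²) = 8809 mm^2
For equal Q, v ∝ 1/A, so v_ret/v_ext = A_cap/A_ann.

v_ret/v_ext ≈ 1.39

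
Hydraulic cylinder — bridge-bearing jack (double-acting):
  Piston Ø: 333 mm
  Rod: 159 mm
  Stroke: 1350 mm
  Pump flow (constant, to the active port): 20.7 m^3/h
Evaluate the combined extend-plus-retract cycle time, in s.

t ≈ 36.2 s

Cap-side area A_cap = π/4 × (333 mm)² = 87090 mm^2
Rod-side annular area A_ann = π/4 × (333² − 159²) = 67240 mm^2
t_ext = A_cap·L/Q = 20.45 s
t_ret = A_ann·L/Q = 15.79 s
t_cycle = t_ext + t_ret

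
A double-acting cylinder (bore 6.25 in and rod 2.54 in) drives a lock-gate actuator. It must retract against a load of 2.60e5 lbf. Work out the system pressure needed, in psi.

Rod-side annular area A_ann = π/4 × (6.25² − 2.54²) = 25.61 in^2
Retraction: pressure acts on the annular area.
P = F / A = 2.60e5 lbf / A

P ≈ 10200 psi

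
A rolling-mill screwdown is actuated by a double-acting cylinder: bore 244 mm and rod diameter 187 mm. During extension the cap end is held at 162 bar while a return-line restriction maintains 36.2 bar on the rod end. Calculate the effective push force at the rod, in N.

F ≈ 6.88e5 N

Cap-side area A_cap = π/4 × (244 mm)² = 46760 mm^2
Rod-side annular area A_ann = π/4 × (244² − 187²) = 19290 mm^2
Net thrust = P_cap·A_cap − P_rod·A_ann = 7.575e5 N − 69850 N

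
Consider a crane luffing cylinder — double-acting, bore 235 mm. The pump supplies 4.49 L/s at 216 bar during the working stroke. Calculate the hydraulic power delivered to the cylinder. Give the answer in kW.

Hydraulic power = P × Q

W ≈ 97.0 kW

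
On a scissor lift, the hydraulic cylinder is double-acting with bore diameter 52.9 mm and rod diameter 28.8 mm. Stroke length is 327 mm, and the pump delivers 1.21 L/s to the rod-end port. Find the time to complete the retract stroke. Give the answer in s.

Rod-side annular area A_ann = π/4 × (52.9² − 28.8²) = 1546 mm^2
Swept volume V = A × L; t = V / Q = A·L / Q

t ≈ 0.418 s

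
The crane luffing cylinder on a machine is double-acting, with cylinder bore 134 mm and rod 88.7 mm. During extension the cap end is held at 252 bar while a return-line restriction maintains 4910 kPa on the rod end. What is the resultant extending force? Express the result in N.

Cap-side area A_cap = π/4 × (134 mm)² = 14100 mm^2
Rod-side annular area A_ann = π/4 × (134² − 88.7²) = 7923 mm^2
Net thrust = P_cap·A_cap − P_rod·A_ann = 3.554e5 N − 38900 N

F ≈ 3.16e5 N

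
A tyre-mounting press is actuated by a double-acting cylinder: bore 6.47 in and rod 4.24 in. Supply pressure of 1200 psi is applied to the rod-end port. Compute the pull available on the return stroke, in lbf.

F ≈ 22500 lbf

Rod-side annular area A_ann = π/4 × (6.47² − 4.24²) = 18.76 in^2
On retraction the pressure acts on the annular area (bore minus rod).
F = P × A_ann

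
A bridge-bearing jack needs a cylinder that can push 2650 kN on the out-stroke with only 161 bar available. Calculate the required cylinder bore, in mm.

Extension force acts on the full piston face: F = P × (π/4)D².
D = √(4F / (πP)) = √(4 × 2650 kN / (π × 161 bar))

D ≈ 458 mm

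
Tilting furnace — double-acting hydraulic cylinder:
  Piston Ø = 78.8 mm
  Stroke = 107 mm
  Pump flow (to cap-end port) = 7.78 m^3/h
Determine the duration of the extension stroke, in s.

t ≈ 0.241 s

Cap-side area A_cap = π/4 × (78.8 mm)² = 4877 mm^2
Swept volume V = A × L; t = V / Q = A·L / Q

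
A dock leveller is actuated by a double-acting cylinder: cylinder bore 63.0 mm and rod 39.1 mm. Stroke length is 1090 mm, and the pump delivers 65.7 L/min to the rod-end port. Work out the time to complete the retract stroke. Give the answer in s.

t ≈ 1.91 s

Rod-side annular area A_ann = π/4 × (63.0² − 39.1²) = 1917 mm^2
Swept volume V = A × L; t = V / Q = A·L / Q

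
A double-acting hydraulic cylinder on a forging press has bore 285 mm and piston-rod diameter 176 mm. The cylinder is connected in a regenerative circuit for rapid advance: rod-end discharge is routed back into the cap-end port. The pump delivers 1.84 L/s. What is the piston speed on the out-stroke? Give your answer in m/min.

In regeneration the rod-end outflow joins the pump flow into the cap end, so the net volume the pump must supply per unit advance equals the rod cross-section area.
Rod cross-section A_rod = π/4 × (176 mm)² = 24330 mm^2
v = Q_pump / A_rod

v ≈ 4.54 m/min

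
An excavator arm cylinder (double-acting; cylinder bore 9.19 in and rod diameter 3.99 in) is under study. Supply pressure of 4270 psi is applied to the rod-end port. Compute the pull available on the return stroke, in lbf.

F ≈ 2.30e5 lbf

Rod-side annular area A_ann = π/4 × (9.19² − 3.99²) = 53.83 in^2
On retraction the pressure acts on the annular area (bore minus rod).
F = P × A_ann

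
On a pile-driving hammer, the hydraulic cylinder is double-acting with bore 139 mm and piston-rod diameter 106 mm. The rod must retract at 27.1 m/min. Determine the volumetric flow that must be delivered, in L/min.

Rod-side annular area A_ann = π/4 × (139² − 106²) = 6350 mm^2
Q = A × v

Q ≈ 172 L/min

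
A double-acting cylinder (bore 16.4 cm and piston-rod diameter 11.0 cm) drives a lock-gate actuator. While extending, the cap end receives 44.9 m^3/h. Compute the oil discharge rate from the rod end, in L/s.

Q_out ≈ 6.86 L/s

Cap-side area A_cap = π/4 × (16.4 cm)² = 211.2 cm^2
Rod-side annular area A_ann = π/4 × (16.4² − 11.0²) = 116.2 cm^2
Piston speed v = Q_in/A_cap; rod-end outflow Q_out = v × A_ann = Q_in × A_ann/A_cap.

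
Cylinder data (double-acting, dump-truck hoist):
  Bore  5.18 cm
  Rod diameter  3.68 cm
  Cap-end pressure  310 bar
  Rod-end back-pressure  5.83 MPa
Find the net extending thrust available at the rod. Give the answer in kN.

Cap-side area A_cap = π/4 × (5.18 cm)² = 21.07 cm^2
Rod-side annular area A_ann = π/4 × (5.18² − 3.68²) = 10.44 cm^2
Net thrust = P_cap·A_cap − P_rod·A_ann = 65.33 kN − 6.085 kN

F ≈ 59.2 kN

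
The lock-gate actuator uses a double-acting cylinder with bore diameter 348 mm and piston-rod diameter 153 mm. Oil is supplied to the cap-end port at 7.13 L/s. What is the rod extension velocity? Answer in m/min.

v ≈ 4.50 m/min

Cap-side area A_cap = π/4 × (348 mm)² = 95110 mm^2
v = Q / A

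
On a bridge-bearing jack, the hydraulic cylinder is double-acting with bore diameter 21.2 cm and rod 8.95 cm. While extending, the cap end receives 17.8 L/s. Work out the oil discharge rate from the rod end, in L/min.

Cap-side area A_cap = π/4 × (21.2 cm)² = 353.0 cm^2
Rod-side annular area A_ann = π/4 × (21.2² − 8.95²) = 290.1 cm^2
Piston speed v = Q_in/A_cap; rod-end outflow Q_out = v × A_ann = Q_in × A_ann/A_cap.

Q_out ≈ 878 L/min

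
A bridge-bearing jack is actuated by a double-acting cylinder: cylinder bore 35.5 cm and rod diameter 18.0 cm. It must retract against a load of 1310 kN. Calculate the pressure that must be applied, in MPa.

P ≈ 17.8 MPa

Rod-side annular area A_ann = π/4 × (35.5² − 18.0²) = 735.3 cm^2
Retraction: pressure acts on the annular area.
P = F / A = 1310 kN / A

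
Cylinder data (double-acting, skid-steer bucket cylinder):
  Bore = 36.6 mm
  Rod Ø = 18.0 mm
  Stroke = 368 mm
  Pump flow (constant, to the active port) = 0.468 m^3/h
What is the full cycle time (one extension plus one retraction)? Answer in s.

Cap-side area A_cap = π/4 × (36.6 mm)² = 1052 mm^2
Rod-side annular area A_ann = π/4 × (36.6² − 18.0²) = 797.6 mm^2
t_ext = A_cap·L/Q = 2.978 s
t_ret = A_ann·L/Q = 2.258 s
t_cycle = t_ext + t_ret

t ≈ 5.24 s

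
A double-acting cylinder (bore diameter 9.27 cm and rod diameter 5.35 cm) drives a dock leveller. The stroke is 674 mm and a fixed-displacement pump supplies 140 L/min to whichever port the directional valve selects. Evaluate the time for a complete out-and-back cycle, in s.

Cap-side area A_cap = π/4 × (9.27 cm)² = 67.49 cm^2
Rod-side annular area A_ann = π/4 × (9.27² − 5.35²) = 45.01 cm^2
t_ext = A_cap·L/Q = 1.950 s
t_ret = A_ann·L/Q = 1.300 s
t_cycle = t_ext + t_ret

t ≈ 3.25 s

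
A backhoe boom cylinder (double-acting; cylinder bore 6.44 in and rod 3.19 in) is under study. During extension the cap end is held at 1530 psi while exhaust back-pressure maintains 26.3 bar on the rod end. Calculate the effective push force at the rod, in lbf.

Cap-side area A_cap = π/4 × (6.44 in)² = 32.57 in^2
Rod-side annular area A_ann = π/4 × (6.44² − 3.19²) = 24.58 in^2
Net thrust = P_cap·A_cap − P_rod·A_ann = 49840 lbf − 9376 lbf

F ≈ 40500 lbf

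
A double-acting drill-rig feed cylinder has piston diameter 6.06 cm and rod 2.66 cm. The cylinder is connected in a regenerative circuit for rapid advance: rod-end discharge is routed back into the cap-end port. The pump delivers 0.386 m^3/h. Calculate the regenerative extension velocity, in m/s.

v ≈ 0.193 m/s

In regeneration the rod-end outflow joins the pump flow into the cap end, so the net volume the pump must supply per unit advance equals the rod cross-section area.
Rod cross-section A_rod = π/4 × (2.66 cm)² = 5.557 cm^2
v = Q_pump / A_rod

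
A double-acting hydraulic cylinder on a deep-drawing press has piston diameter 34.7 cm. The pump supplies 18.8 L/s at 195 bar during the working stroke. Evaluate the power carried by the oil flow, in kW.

Hydraulic power = P × Q

W ≈ 367 kW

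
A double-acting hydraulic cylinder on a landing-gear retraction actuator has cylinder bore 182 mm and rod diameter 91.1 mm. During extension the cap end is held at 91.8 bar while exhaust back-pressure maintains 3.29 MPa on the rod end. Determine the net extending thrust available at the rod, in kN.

Cap-side area A_cap = π/4 × (182 mm)² = 26020 mm^2
Rod-side annular area A_ann = π/4 × (182² − 91.1²) = 19500 mm^2
Net thrust = P_cap·A_cap − P_rod·A_ann = 238.8 kN − 64.15 kN

F ≈ 175 kN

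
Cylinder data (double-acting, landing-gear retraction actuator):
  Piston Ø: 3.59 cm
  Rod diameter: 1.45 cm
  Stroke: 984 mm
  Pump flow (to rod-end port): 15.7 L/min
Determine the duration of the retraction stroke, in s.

Rod-side annular area A_ann = π/4 × (3.59² − 1.45²) = 8.471 cm^2
Swept volume V = A × L; t = V / Q = A·L / Q

t ≈ 3.19 s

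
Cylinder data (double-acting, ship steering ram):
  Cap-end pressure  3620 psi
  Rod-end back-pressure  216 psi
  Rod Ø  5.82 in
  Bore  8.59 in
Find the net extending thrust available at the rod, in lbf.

F ≈ 2.03e5 lbf

Cap-side area A_cap = π/4 × (8.59 in)² = 57.95 in^2
Rod-side annular area A_ann = π/4 × (8.59² − 5.82²) = 31.35 in^2
Net thrust = P_cap·A_cap − P_rod·A_ann = 2.098e5 lbf − 6772 lbf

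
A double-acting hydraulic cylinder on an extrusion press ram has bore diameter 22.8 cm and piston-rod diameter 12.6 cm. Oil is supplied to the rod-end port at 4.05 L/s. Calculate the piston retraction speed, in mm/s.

Rod-side annular area A_ann = π/4 × (22.8² − 12.6²) = 283.6 cm^2
Flow into the rod-end port fills the annular volume.
v = Q / A

v ≈ 143 mm/s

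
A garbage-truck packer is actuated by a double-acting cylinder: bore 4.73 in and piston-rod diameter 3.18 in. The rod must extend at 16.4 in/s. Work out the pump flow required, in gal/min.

Cap-side area A_cap = π/4 × (4.73 in)² = 17.57 in^2
Q = A × v

Q ≈ 74.9 gal/min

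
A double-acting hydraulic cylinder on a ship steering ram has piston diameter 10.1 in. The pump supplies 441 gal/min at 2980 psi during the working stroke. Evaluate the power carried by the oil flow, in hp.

W ≈ 767 hp

Hydraulic power = P × Q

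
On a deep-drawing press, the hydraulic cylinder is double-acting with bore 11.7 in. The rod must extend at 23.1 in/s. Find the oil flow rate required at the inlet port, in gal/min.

Cap-side area A_cap = π/4 × (11.7 in)² = 107.5 in^2
Q = A × v

Q ≈ 645 gal/min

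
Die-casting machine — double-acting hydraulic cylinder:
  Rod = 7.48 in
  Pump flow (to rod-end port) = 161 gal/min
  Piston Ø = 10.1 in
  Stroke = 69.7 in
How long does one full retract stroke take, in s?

t ≈ 4.07 s

Rod-side annular area A_ann = π/4 × (10.1² − 7.48²) = 36.18 in^2
Swept volume V = A × L; t = V / Q = A·L / Q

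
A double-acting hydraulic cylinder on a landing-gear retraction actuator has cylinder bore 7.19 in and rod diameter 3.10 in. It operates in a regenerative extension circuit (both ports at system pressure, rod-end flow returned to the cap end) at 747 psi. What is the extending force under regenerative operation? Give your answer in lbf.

F ≈ 5640 lbf

With equal pressure on both faces, forces on the annular region cancel; the net push is pressure × rod cross-section.
Rod cross-section A_rod = π/4 × (3.10 in)² = 7.548 in^2
F = P × A_rod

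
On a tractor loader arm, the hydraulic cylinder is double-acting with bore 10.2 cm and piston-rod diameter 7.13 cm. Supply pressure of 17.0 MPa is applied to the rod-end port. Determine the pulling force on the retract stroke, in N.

F ≈ 71000 N

Rod-side annular area A_ann = π/4 × (10.2² − 7.13²) = 41.79 cm^2
On retraction the pressure acts on the annular area (bore minus rod).
F = P × A_ann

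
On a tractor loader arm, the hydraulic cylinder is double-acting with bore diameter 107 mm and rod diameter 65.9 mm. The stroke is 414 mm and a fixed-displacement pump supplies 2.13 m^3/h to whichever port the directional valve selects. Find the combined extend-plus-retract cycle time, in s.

t ≈ 10.2 s

Cap-side area A_cap = π/4 × (107 mm)² = 8992 mm^2
Rod-side annular area A_ann = π/4 × (107² − 65.9²) = 5581 mm^2
t_ext = A_cap·L/Q = 6.292 s
t_ret = A_ann·L/Q = 3.905 s
t_cycle = t_ext + t_ret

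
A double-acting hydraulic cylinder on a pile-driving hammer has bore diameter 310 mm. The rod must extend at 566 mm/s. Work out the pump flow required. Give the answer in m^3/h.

Q ≈ 154 m^3/h

Cap-side area A_cap = π/4 × (310 mm)² = 75480 mm^2
Q = A × v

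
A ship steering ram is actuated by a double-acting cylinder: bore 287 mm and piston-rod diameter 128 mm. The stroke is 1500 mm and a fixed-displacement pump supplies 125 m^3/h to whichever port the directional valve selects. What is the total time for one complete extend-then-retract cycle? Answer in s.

t ≈ 5.03 s

Cap-side area A_cap = π/4 × (287 mm)² = 64690 mm^2
Rod-side annular area A_ann = π/4 × (287² − 128²) = 51820 mm^2
t_ext = A_cap·L/Q = 2.795 s
t_ret = A_ann·L/Q = 2.239 s
t_cycle = t_ext + t_ret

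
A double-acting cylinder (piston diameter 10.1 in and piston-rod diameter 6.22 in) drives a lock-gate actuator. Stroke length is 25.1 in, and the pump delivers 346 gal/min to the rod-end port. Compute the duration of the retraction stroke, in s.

t ≈ 0.937 s

Rod-side annular area A_ann = π/4 × (10.1² − 6.22²) = 49.73 in^2
Swept volume V = A × L; t = V / Q = A·L / Q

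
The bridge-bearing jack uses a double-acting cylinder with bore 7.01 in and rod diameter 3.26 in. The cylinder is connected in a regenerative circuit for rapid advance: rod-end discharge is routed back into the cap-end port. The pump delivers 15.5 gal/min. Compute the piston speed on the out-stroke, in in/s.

In regeneration the rod-end outflow joins the pump flow into the cap end, so the net volume the pump must supply per unit advance equals the rod cross-section area.
Rod cross-section A_rod = π/4 × (3.26 in)² = 8.347 in^2
v = Q_pump / A_rod

v ≈ 7.15 in/s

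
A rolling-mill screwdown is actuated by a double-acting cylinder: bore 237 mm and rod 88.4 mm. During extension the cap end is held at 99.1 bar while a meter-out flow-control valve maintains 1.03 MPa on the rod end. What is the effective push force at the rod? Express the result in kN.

F ≈ 398 kN

Cap-side area A_cap = π/4 × (237 mm)² = 44120 mm^2
Rod-side annular area A_ann = π/4 × (237² − 88.4²) = 37980 mm^2
Net thrust = P_cap·A_cap − P_rod·A_ann = 437.2 kN − 39.12 kN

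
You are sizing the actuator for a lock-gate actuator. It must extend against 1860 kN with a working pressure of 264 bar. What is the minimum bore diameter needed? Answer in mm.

D ≈ 300 mm

Extension force acts on the full piston face: F = P × (π/4)D².
D = √(4F / (πP)) = √(4 × 1860 kN / (π × 264 bar))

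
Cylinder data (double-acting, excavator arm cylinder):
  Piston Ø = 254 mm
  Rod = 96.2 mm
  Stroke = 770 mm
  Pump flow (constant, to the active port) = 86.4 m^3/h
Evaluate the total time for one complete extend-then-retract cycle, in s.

t ≈ 3.02 s

Cap-side area A_cap = π/4 × (254 mm)² = 50670 mm^2
Rod-side annular area A_ann = π/4 × (254² − 96.2²) = 43400 mm^2
t_ext = A_cap·L/Q = 1.626 s
t_ret = A_ann·L/Q = 1.392 s
t_cycle = t_ext + t_ret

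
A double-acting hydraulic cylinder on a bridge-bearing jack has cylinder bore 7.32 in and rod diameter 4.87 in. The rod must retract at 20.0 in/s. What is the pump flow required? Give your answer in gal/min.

Q ≈ 122 gal/min

Rod-side annular area A_ann = π/4 × (7.32² − 4.87²) = 23.46 in^2
Q = A × v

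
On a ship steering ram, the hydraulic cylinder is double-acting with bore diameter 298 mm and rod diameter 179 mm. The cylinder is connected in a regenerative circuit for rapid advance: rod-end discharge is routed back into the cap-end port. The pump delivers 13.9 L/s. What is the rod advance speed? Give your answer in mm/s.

v ≈ 552 mm/s

In regeneration the rod-end outflow joins the pump flow into the cap end, so the net volume the pump must supply per unit advance equals the rod cross-section area.
Rod cross-section A_rod = π/4 × (179 mm)² = 25160 mm^2
v = Q_pump / A_rod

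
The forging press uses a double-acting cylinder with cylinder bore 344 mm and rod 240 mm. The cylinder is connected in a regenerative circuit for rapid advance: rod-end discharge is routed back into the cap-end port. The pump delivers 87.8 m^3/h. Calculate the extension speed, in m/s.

In regeneration the rod-end outflow joins the pump flow into the cap end, so the net volume the pump must supply per unit advance equals the rod cross-section area.
Rod cross-section A_rod = π/4 × (240 mm)² = 45240 mm^2
v = Q_pump / A_rod

v ≈ 0.539 m/s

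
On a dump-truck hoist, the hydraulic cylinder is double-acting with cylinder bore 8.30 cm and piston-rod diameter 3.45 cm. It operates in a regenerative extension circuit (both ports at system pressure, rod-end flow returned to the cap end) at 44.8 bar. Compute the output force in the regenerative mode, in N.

F ≈ 4190 N

With equal pressure on both faces, forces on the annular region cancel; the net push is pressure × rod cross-section.
Rod cross-section A_rod = π/4 × (3.45 cm)² = 9.348 cm^2
F = P × A_rod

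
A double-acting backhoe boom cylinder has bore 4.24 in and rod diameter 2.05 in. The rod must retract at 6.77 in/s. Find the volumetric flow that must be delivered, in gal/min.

Q ≈ 19.0 gal/min

Rod-side annular area A_ann = π/4 × (4.24² − 2.05²) = 10.82 in^2
Q = A × v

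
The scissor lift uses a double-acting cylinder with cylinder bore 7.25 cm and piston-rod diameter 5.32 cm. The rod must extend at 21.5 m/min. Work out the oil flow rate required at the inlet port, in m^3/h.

Q ≈ 5.33 m^3/h

Cap-side area A_cap = π/4 × (7.25 cm)² = 41.28 cm^2
Q = A × v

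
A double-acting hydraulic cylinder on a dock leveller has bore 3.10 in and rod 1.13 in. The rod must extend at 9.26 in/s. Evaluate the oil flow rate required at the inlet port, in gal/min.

Q ≈ 18.2 gal/min

Cap-side area A_cap = π/4 × (3.10 in)² = 7.548 in^2
Q = A × v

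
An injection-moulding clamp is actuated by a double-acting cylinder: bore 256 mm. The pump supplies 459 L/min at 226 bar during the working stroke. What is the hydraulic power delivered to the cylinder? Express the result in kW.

Hydraulic power = P × Q

W ≈ 173 kW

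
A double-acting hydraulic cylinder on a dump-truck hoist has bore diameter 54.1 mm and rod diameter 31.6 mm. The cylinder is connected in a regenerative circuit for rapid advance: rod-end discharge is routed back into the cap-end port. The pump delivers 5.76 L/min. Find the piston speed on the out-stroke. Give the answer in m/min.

v ≈ 7.34 m/min

In regeneration the rod-end outflow joins the pump flow into the cap end, so the net volume the pump must supply per unit advance equals the rod cross-section area.
Rod cross-section A_rod = π/4 × (31.6 mm)² = 784.3 mm^2
v = Q_pump / A_rod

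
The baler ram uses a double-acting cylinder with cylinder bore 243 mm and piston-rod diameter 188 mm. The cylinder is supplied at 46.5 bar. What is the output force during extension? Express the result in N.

Cap-side area A_cap = π/4 × (243 mm)² = 46380 mm^2
F = P × A_cap = 46.5 bar × A_cap

F ≈ 2.16e5 N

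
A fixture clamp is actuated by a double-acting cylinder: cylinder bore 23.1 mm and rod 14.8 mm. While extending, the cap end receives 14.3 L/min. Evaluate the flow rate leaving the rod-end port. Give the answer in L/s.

Q_out ≈ 0.141 L/s

Cap-side area A_cap = π/4 × (23.1 mm)² = 419.1 mm^2
Rod-side annular area A_ann = π/4 × (23.1² − 14.8²) = 247.1 mm^2
Piston speed v = Q_in/A_cap; rod-end outflow Q_out = v × A_ann = Q_in × A_ann/A_cap.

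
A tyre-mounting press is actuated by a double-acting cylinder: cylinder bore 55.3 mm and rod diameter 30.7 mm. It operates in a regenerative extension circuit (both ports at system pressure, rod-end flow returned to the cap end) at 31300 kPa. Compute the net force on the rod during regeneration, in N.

F ≈ 23200 N

With equal pressure on both faces, forces on the annular region cancel; the net push is pressure × rod cross-section.
Rod cross-section A_rod = π/4 × (30.7 mm)² = 740.2 mm^2
F = P × A_rod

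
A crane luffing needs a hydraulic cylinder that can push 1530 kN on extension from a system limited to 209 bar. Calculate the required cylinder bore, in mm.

D ≈ 305 mm

Extension force acts on the full piston face: F = P × (π/4)D².
D = √(4F / (πP)) = √(4 × 1530 kN / (π × 209 bar))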